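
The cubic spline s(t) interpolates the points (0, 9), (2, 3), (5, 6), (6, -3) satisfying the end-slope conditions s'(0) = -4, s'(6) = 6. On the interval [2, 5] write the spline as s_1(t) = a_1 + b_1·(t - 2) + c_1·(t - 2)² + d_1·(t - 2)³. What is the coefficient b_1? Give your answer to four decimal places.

Put M_i = s'' at the i-th knot. Here h = (2, 3, 1) and Δ = (-3, 1, -9), so the interior equations h_(i-1)·M_(i-1) + 2(h_(i-1)+h_i)·M_i + h_i·M_(i+1) = 6(Δ_i − Δ_(i-1)) read
  2·M_0 + 10·M_1 + 3·M_2 = 6(Δ_1 - Δ_0) = 24
  3·M_1 + 8·M_2 + 1·M_3 = 6(Δ_2 - Δ_1) = -60
Clamped end conditions give two more equations: 2h_0·M_0 + h_0·M_1 = 6(Δ_0 - s'(0)) = 6 and h_2·M_2 + 2h_2·M_3 = 6(s'(6) - Δ_2) = 90.
Solving the tridiagonal system: M_0 = -33/13, M_1 = 105/13, M_2 = -224/13, M_3 = 697/13.
On [2, 5], with s_1(t) = a_1 + b_1·(t - 2) + c_1·(t - 2)² + d_1·(t - 2)³: c_1 = M_1/2 = 105/26, d_1 = (M_2 - M_1)/(6h_1) = -329/234, b_1 = Δ_1 - h_1(2M_1 + M_2)/6 = 20/13.

1.5385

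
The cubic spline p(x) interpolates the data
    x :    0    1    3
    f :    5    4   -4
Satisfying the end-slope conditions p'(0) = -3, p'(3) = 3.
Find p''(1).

-10

Put M_i = p'' at the i-th knot. Here h = (1, 2) and Δ = (-1, -4), so the interior equations h_(i-1)·M_(i-1) + 2(h_(i-1)+h_i)·M_i + h_i·M_(i+1) = 6(Δ_i − Δ_(i-1)) read
  1·M_0 + 6·M_1 + 2·M_2 = 6(Δ_1 - Δ_0) = -18
Clamped end conditions give two more equations: 2h_0·M_0 + h_0·M_1 = 6(Δ_0 - p'(0)) = 12 and h_1·M_1 + 2h_1·M_2 = 6(p'(3) - Δ_1) = 42.
Forward elimination and back-substitution give M_0 = 11, M_1 = -10, M_2 = 31/2.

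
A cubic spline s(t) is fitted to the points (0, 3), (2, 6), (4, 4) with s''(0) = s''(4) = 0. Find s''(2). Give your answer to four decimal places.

-1.8750

Write M_i for s''(x_i). With h_i = 2, 2 and divided differences Δ_i = 3/2, -1, the continuity of s' gives the tridiagonal system
  2·M_0 + 8·M_1 + 2·M_2 = 6(Δ_1 - Δ_0) = -15
Natural end conditions: M_0 = M_2 = 0.
Solving: M_0 = 0, M_1 = -15/8, M_2 = 0.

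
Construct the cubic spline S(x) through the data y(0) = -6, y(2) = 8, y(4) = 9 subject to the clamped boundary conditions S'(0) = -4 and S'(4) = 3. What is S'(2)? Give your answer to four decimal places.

Write M_i for S''(x_i). With h_i = 2, 2 and divided differences Δ_i = 7, 1/2, the continuity of S' gives the tridiagonal system
  2·M_0 + 8·M_1 + 2·M_2 = 6(Δ_1 - Δ_0) = -39
Clamped end conditions give two more equations: 2h_0·M_0 + h_0·M_1 = 6(Δ_0 - S'(0)) = 66 and h_1·M_1 + 2h_1·M_2 = 6(S'(4) - Δ_1) = 15.
Solving: M_0 = 185/8, M_1 = -53/4, M_2 = 83/8.
On [2, 4], S'(x) = b_1 + 2c_1·(x - 2) + 3d_1·(x - 2)² with b_1 = Δ_1 - h_1(2M_1 + M_2)/6 = 47/8, c_1 = M_1/2 = -53/8, d_1 = (M_2 - M_1)/(6h_1) = 63/32. So S'(2) = 47/8.

5.8750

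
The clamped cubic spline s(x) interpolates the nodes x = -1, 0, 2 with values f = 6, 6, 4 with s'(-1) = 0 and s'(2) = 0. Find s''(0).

Let σ_i = s''(x_i). Step sizes h_i = 1, 2; slopes of the chords Δ_i = (y_(i+1) - y_i)/h_i = 0, -1.
  1·σ_0 + 6·σ_1 + 2·σ_2 = 6(Δ_1 - Δ_0) = -6
Clamped end conditions give two more equations: 2h_0·σ_0 + h_0·σ_1 = 6(Δ_0 - s'(-1)) = 0 and h_1·σ_1 + 2h_1·σ_2 = 6(s'(2) - Δ_1) = 6.
Solving the tridiagonal system: σ_0 = 1, σ_1 = -2, σ_2 = 5/2.

-2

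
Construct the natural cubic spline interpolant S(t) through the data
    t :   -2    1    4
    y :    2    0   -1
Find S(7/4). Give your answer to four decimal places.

Put M_i = S'' at the i-th knot. Here h = (3, 3) and Δ = (-2/3, -1/3), so the interior equations h_(i-1)·M_(i-1) + 2(h_(i-1)+h_i)·M_i + h_i·M_(i+1) = 6(Δ_i − Δ_(i-1)) read
  3·M_0 + 12·M_1 + 3·M_2 = 6(Δ_1 - Δ_0) = 2
Natural end conditions: M_0 = M_2 = 0.
Solving the tridiagonal system: M_0 = 0, M_1 = 1/6, M_2 = 0.
On [1, 4], S(t) = 0 - 1/2·(t - 1) + 1/12·(t - 1)² - 1/108·(t - 1)³.
With (t - 1) = 3/4: S(7/4) = -85/256.

-0.3320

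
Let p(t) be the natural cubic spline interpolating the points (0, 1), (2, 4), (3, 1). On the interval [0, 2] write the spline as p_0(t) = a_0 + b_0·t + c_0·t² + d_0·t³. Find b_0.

3

Let M_i = p''(x_i). Step sizes h_i = 2, 1; slopes of the chords Δ_i = (y_(i+1) - y_i)/h_i = 3/2, -3.
  2·M_0 + 6·M_1 + 1·M_2 = 6(Δ_1 - Δ_0) = -27
Natural end conditions: M_0 = M_2 = 0.
Solving the tridiagonal system: M_0 = 0, M_1 = -9/2, M_2 = 0.
On [0, 2], with p_0(t) = a_0 + b_0·t + c_0·t² + d_0·t³: c_0 = M_0/2 = 0, d_0 = (M_1 - M_0)/(6h_0) = -3/8, b_0 = Δ_0 - h_0(2M_0 + M_1)/6 = 3.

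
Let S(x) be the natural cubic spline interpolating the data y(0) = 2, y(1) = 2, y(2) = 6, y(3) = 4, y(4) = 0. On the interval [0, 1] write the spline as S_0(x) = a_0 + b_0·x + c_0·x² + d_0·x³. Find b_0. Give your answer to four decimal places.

-1.4643

Write M_i for S''(x_i). With h_i = 1, 1, 1, 1 and divided differences Δ_i = 0, 4, -2, -4, the continuity of S' gives the tridiagonal system
  1·M_0 + 4·M_1 + 1·M_2 = 6(Δ_1 - Δ_0) = 24
  1·M_1 + 4·M_2 + 1·M_3 = 6(Δ_2 - Δ_1) = -36
  1·M_2 + 4·M_3 + 1·M_4 = 6(Δ_3 - Δ_2) = -12
Natural end conditions: M_0 = M_4 = 0.
Hence M_0 = 0, M_1 = 123/14, M_2 = -78/7, M_3 = -3/14, M_4 = 0.
On [0, 1], with S_0(x) = a_0 + b_0·x + c_0·x² + d_0·x³: c_0 = M_0/2 = 0, d_0 = (M_1 - M_0)/(6h_0) = 41/28, b_0 = Δ_0 - h_0(2M_0 + M_1)/6 = -41/28.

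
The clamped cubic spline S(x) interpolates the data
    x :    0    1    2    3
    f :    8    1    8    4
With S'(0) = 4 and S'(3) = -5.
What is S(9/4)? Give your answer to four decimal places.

8.1719

Put M_i = S'' at the i-th knot. Here h = (1, 1, 1) and Δ = (-7, 7, -4), so the interior equations h_(i-1)·M_(i-1) + 2(h_(i-1)+h_i)·M_i + h_i·M_(i+1) = 6(Δ_i − Δ_(i-1)) read
  1·M_0 + 4·M_1 + 1·M_2 = 6(Δ_1 - Δ_0) = 84
  1·M_1 + 4·M_2 + 1·M_3 = 6(Δ_2 - Δ_1) = -66
Clamped end conditions give two more equations: 2h_0·M_0 + h_0·M_1 = 6(Δ_0 - S'(0)) = -66 and h_2·M_2 + 2h_2·M_3 = 6(S'(3) - Δ_2) = -6.
Solving the tridiagonal system: M_0 = -54, M_1 = 42, M_2 = -30, M_3 = 12.
On [2, 3], S(x) = 8 + 4·(x - 2) - 15·(x - 2)² + 7·(x - 2)³.
With (x - 2) = 1/4: S(9/4) = 523/64.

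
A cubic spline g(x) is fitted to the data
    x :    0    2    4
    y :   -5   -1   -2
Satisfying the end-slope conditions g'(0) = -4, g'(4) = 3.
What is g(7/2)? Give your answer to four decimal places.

With σ_i denoting the second derivative at x_i, h_i = 2, 2, and Δ_i = (y_(i+1) − y_i)/h_i = 2, -1/2:
  2·σ_0 + 8·σ_1 + 2·σ_2 = 6(Δ_1 - Δ_0) = -15
Clamped end conditions give two more equations: 2h_0·σ_0 + h_0·σ_1 = 6(Δ_0 - g'(0)) = 36 and h_1·σ_1 + 2h_1·σ_2 = 6(g'(4) - Δ_1) = 21.
Solving the tridiagonal system: σ_0 = 101/8, σ_1 = -29/4, σ_2 = 71/8.
On [2, 4], g(x) = -1 + 11/8·(x - 2) - 29/8·(x - 2)² + 43/32·(x - 2)³.
With (x - 2) = 3/2: g(7/2) = -655/256.

-2.5586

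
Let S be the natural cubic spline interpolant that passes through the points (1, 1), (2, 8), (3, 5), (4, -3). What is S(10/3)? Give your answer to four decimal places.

2.5802

Put σ_i = S'' at the i-th knot. Here h = (1, 1, 1) and Δ = (7, -3, -8), so the interior equations h_(i-1)·σ_(i-1) + 2(h_(i-1)+h_i)·σ_i + h_i·σ_(i+1) = 6(Δ_i − Δ_(i-1)) read
  1·σ_0 + 4·σ_1 + 1·σ_2 = 6(Δ_1 - Δ_0) = -60
  1·σ_1 + 4·σ_2 + 1·σ_3 = 6(Δ_2 - Δ_1) = -30
Natural end conditions: σ_0 = σ_3 = 0.
Solving: σ_0 = 0, σ_1 = -14, σ_2 = -4, σ_3 = 0.
On [3, 4], S(t) = 5 - 20/3·(t - 3) - 2·(t - 3)² + 2/3·(t - 3)³.
With (t - 3) = 1/3: S(10/3) = 209/81.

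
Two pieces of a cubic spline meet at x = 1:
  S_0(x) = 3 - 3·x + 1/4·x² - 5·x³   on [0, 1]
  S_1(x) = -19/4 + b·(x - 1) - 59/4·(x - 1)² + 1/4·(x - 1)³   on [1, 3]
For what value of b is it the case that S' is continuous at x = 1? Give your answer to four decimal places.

-17.5000

S_0'(x) = -3 + 1/2·x - 15·x², so S_0'(1) = -35/2. On the right, S_1'(1) = b, so b = -35/2.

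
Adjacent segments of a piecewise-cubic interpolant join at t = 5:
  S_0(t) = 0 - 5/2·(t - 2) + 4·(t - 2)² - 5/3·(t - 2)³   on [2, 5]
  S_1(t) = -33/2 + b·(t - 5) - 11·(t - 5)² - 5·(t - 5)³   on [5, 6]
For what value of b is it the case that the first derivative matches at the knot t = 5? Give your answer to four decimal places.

-23.5000

S_0'(t) = -5/2 + 8·(t - 2) - 5·(t - 2)², so S_0'(5) = -47/2. On the right, S_1'(5) = b, so b = -47/2.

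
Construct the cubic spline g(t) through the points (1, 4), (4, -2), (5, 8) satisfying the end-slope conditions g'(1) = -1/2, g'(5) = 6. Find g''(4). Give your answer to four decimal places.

With M_i denoting the second derivative at x_i, h_i = 3, 1, and Δ_i = (y_(i+1) − y_i)/h_i = -2, 10:
  3·M_0 + 8·M_1 + 1·M_2 = 6(Δ_1 - Δ_0) = 72
Clamped end conditions give two more equations: 2h_0·M_0 + h_0·M_1 = 6(Δ_0 - g'(1)) = -9 and h_1·M_1 + 2h_1·M_2 = 6(g'(5) - Δ_1) = -24.
Hence M_0 = -71/8, M_1 = 59/4, M_2 = -155/8.

14.7500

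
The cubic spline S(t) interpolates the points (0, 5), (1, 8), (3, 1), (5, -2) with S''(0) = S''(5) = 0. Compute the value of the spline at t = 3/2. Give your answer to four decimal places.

Write m_i for S''(x_i). With h_i = 1, 2, 2 and divided differences Δ_i = 3, -7/2, -3/2, the continuity of S' gives the tridiagonal system
  1·m_0 + 6·m_1 + 2·m_2 = 6(Δ_1 - Δ_0) = -39
  2·m_1 + 8·m_2 + 2·m_3 = 6(Δ_2 - Δ_1) = 12
Natural end conditions: m_0 = m_3 = 0.
Hence m_0 = 0, m_1 = -84/11, m_2 = 75/22, m_3 = 0.
On [1, 3], S(t) = 8 + 5/11·(t - 1) - 42/11·(t - 1)² + 81/88·(t - 1)³.
With (t - 1) = 1/2: S(3/2) = 5201/704.

7.3878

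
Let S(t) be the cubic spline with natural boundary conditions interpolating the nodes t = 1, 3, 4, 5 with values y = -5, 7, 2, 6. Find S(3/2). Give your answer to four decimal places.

0.1603

Put m_i = S'' at the i-th knot. Here h = (2, 1, 1) and Δ = (6, -5, 4), so the interior equations h_(i-1)·m_(i-1) + 2(h_(i-1)+h_i)·m_i + h_i·m_(i+1) = 6(Δ_i − Δ_(i-1)) read
  2·m_0 + 6·m_1 + 1·m_2 = 6(Δ_1 - Δ_0) = -66
  1·m_1 + 4·m_2 + 1·m_3 = 6(Δ_2 - Δ_1) = 54
Natural end conditions: m_0 = m_3 = 0.
Solving: m_0 = 0, m_1 = -318/23, m_2 = 390/23, m_3 = 0.
On [1, 3], S(t) = -5 + 244/23·(t - 1) + 0·(t - 1)² - 53/46·(t - 1)³.
With (t - 1) = 1/2: S(3/2) = 59/368.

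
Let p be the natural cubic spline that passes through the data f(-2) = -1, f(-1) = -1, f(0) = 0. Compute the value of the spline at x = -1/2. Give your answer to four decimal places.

-0.5938

Let m_i = p''(x_i). Step sizes h_i = 1, 1; slopes of the chords Δ_i = (y_(i+1) - y_i)/h_i = 0, 1.
  1·m_0 + 4·m_1 + 1·m_2 = 6(Δ_1 - Δ_0) = 6
Natural end conditions: m_0 = m_2 = 0.
Solving: m_0 = 0, m_1 = 3/2, m_2 = 0.
On [-1, 0], p(x) = -1 + 1/2·(x + 1) + 3/4·(x + 1)² - 1/4·(x + 1)³.
With (x + 1) = 1/2: p(-1/2) = -19/32.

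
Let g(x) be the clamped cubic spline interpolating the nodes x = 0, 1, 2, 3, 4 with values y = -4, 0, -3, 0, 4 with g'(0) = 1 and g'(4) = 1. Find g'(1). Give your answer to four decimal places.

Put M_i = g'' at the i-th knot. Here h = (1, 1, 1, 1) and Δ = (4, -3, 3, 4), so the interior equations h_(i-1)·M_(i-1) + 2(h_(i-1)+h_i)·M_i + h_i·M_(i+1) = 6(Δ_i − Δ_(i-1)) read
  1·M_0 + 4·M_1 + 1·M_2 = 6(Δ_1 - Δ_0) = -42
  1·M_1 + 4·M_2 + 1·M_3 = 6(Δ_2 - Δ_1) = 36
  1·M_2 + 4·M_3 + 1·M_4 = 6(Δ_3 - Δ_2) = 6
Clamped end conditions give two more equations: 2h_0·M_0 + h_0·M_1 = 6(Δ_0 - g'(0)) = 18 and h_3·M_3 + 2h_3·M_4 = 6(g'(4) - Δ_3) = -18.
Solving the tridiagonal system: M_0 = 255/14, M_1 = -129/7, M_2 = 27/2, M_3 = 3/7, M_4 = -129/14.
On [1, 2], g'(x) = b_1 + 2c_1·(x - 1) + 3d_1·(x - 1)² with b_1 = Δ_1 - h_1(2M_1 + M_2)/6 = 25/28, c_1 = M_1/2 = -129/14, d_1 = (M_2 - M_1)/(6h_1) = 149/28. So g'(1) = 25/28.

0.8929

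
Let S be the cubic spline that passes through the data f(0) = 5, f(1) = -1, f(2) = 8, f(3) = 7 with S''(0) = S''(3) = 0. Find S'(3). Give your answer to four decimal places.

Let σ_i = S''(x_i). Step sizes h_i = 1, 1, 1; slopes of the chords Δ_i = (y_(i+1) - y_i)/h_i = -6, 9, -1.
  1·σ_0 + 4·σ_1 + 1·σ_2 = 6(Δ_1 - Δ_0) = 90
  1·σ_1 + 4·σ_2 + 1·σ_3 = 6(Δ_2 - Δ_1) = -60
Natural end conditions: σ_0 = σ_3 = 0.
Hence σ_0 = 0, σ_1 = 28, σ_2 = -22, σ_3 = 0.
On [2, 3], S'(x) = b_2 + 2c_2·(x - 2) + 3d_2·(x - 2)² with b_2 = Δ_2 - h_2(2σ_2 + σ_3)/6 = 19/3, c_2 = σ_2/2 = -11, d_2 = (σ_3 - σ_2)/(6h_2) = 11/3. So S'(3) = -14/3.

-4.6667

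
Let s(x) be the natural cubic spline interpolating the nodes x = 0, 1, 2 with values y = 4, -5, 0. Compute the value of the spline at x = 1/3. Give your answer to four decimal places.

Write M_i for s''(x_i). With h_i = 1, 1 and divided differences Δ_i = -9, 5, the continuity of s' gives the tridiagonal system
  1·M_0 + 4·M_1 + 1·M_2 = 6(Δ_1 - Δ_0) = 84
Natural end conditions: M_0 = M_2 = 0.
Forward elimination and back-substitution give M_0 = 0, M_1 = 21, M_2 = 0.
On [0, 1], s(x) = 4 - 25/2·x + 0·x² + 7/2·x³.
With x = 1/3: s(1/3) = -1/27.

-0.0370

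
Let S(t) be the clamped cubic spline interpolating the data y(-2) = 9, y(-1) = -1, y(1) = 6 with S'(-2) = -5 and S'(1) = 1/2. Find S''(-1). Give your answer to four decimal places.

Let M_i = S''(x_i). Step sizes h_i = 1, 2; slopes of the chords Δ_i = (y_(i+1) - y_i)/h_i = -10, 7/2.
  1·M_0 + 6·M_1 + 2·M_2 = 6(Δ_1 - Δ_0) = 81
Clamped end conditions give two more equations: 2h_0·M_0 + h_0·M_1 = 6(Δ_0 - S'(-2)) = -30 and h_1·M_1 + 2h_1·M_2 = 6(S'(1) - Δ_1) = -18.
Forward elimination and back-substitution give M_0 = -80/3, M_1 = 70/3, M_2 = -97/6.

23.3333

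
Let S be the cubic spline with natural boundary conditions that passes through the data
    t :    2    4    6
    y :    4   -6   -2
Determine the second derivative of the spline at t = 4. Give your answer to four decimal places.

Let σ_i = S''(x_i). Step sizes h_i = 2, 2; slopes of the chords Δ_i = (y_(i+1) - y_i)/h_i = -5, 2.
  2·σ_0 + 8·σ_1 + 2·σ_2 = 6(Δ_1 - Δ_0) = 42
Natural end conditions: σ_0 = σ_2 = 0.
Forward elimination and back-substitution give σ_0 = 0, σ_1 = 21/4, σ_2 = 0.

5.2500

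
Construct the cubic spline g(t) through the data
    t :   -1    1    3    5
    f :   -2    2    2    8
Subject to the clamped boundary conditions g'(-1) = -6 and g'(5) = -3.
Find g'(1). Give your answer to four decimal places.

2.4000

Write M_i for g''(x_i). With h_i = 2, 2, 2 and divided differences Δ_i = 2, 0, 3, the continuity of g' gives the tridiagonal system
  2·M_0 + 8·M_1 + 2·M_2 = 6(Δ_1 - Δ_0) = -12
  2·M_1 + 8·M_2 + 2·M_3 = 6(Δ_2 - Δ_1) = 18
Clamped end conditions give two more equations: 2h_0·M_0 + h_0·M_1 = 6(Δ_0 - g'(-1)) = 48 and h_2·M_2 + 2h_2·M_3 = 6(g'(5) - Δ_2) = -36.
Solving: M_0 = 78/5, M_1 = -36/5, M_2 = 36/5, M_3 = -63/5.
On [1, 3], g'(t) = b_1 + 2c_1·(t - 1) + 3d_1·(t - 1)² with b_1 = Δ_1 - h_1(2M_1 + M_2)/6 = 12/5, c_1 = M_1/2 = -18/5, d_1 = (M_2 - M_1)/(6h_1) = 6/5. So g'(1) = 12/5.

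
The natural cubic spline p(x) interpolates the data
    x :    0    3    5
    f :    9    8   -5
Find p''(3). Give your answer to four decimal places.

-3.7000

Write M_i for p''(x_i). With h_i = 3, 2 and divided differences Δ_i = -1/3, -13/2, the continuity of p' gives the tridiagonal system
  3·M_0 + 10·M_1 + 2·M_2 = 6(Δ_1 - Δ_0) = -37
Natural end conditions: M_0 = M_2 = 0.
Hence M_0 = 0, M_1 = -37/10, M_2 = 0.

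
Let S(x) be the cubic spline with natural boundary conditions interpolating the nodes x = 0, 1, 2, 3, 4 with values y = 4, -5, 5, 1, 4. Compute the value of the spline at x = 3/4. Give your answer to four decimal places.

-4.7891

Let M_i = S''(x_i). Step sizes h_i = 1, 1, 1, 1; slopes of the chords Δ_i = (y_(i+1) - y_i)/h_i = -9, 10, -4, 3.
  1·M_0 + 4·M_1 + 1·M_2 = 6(Δ_1 - Δ_0) = 114
  1·M_1 + 4·M_2 + 1·M_3 = 6(Δ_2 - Δ_1) = -84
  1·M_2 + 4·M_3 + 1·M_4 = 6(Δ_3 - Δ_2) = 42
Natural end conditions: M_0 = M_4 = 0.
Solving the tridiagonal system: M_0 = 0, M_1 = 261/7, M_2 = -246/7, M_3 = 135/7, M_4 = 0.
On [0, 1], S(x) = 4 - 213/14·x + 0·x² + 87/14·x³.
With x = 3/4: S(3/4) = -613/128.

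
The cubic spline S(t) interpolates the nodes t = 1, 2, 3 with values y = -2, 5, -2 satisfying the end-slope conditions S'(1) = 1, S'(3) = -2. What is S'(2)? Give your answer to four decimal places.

Put σ_i = S'' at the i-th knot. Here h = (1, 1) and Δ = (7, -7), so the interior equations h_(i-1)·σ_(i-1) + 2(h_(i-1)+h_i)·σ_i + h_i·σ_(i+1) = 6(Δ_i − Δ_(i-1)) read
  1·σ_0 + 4·σ_1 + 1·σ_2 = 6(Δ_1 - Δ_0) = -84
Clamped end conditions give two more equations: 2h_0·σ_0 + h_0·σ_1 = 6(Δ_0 - S'(1)) = 36 and h_1·σ_1 + 2h_1·σ_2 = 6(S'(3) - Δ_1) = 30.
Forward elimination and back-substitution give σ_0 = 75/2, σ_1 = -39, σ_2 = 69/2.
On [2, 3], S'(t) = b_1 + 2c_1·(t - 2) + 3d_1·(t - 2)² with b_1 = Δ_1 - h_1(2σ_1 + σ_2)/6 = 1/4, c_1 = σ_1/2 = -39/2, d_1 = (σ_2 - σ_1)/(6h_1) = 49/4. So S'(2) = 1/4.

0.2500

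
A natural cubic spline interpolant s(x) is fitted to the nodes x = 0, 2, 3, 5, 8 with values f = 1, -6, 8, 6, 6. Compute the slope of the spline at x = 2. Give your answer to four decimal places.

10.3896

Put M_i = s'' at the i-th knot. Here h = (2, 1, 2, 3) and Δ = (-7/2, 14, -1, 0), so the interior equations h_(i-1)·M_(i-1) + 2(h_(i-1)+h_i)·M_i + h_i·M_(i+1) = 6(Δ_i − Δ_(i-1)) read
  2·M_0 + 6·M_1 + 1·M_2 = 6(Δ_1 - Δ_0) = 105
  1·M_1 + 6·M_2 + 2·M_3 = 6(Δ_2 - Δ_1) = -90
  2·M_2 + 10·M_3 + 3·M_4 = 6(Δ_3 - Δ_2) = 6
Natural end conditions: M_0 = M_4 = 0.
Solving the tridiagonal system: M_0 = 0, M_1 = 3396/163, M_2 = -3261/163, M_3 = 750/163, M_4 = 0.
On [2, 3], s'(x) = b_1 + 2c_1·(x - 2) + 3d_1·(x - 2)² with b_1 = Δ_1 - h_1(2M_1 + M_2)/6 = 3387/326, c_1 = M_1/2 = 1698/163, d_1 = (M_2 - M_1)/(6h_1) = -2219/326. So s'(2) = 3387/326.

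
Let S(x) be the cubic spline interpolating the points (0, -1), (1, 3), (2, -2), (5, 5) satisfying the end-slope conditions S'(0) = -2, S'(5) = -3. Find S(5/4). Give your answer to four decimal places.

2.5711

Let σ_i = S''(x_i). Step sizes h_i = 1, 1, 3; slopes of the chords Δ_i = (y_(i+1) - y_i)/h_i = 4, -5, 7/3.
  1·σ_0 + 4·σ_1 + 1·σ_2 = 6(Δ_1 - Δ_0) = -54
  1·σ_1 + 8·σ_2 + 3·σ_3 = 6(Δ_2 - Δ_1) = 44
Clamped end conditions give two more equations: 2h_0·σ_0 + h_0·σ_1 = 6(Δ_0 - S'(0)) = 36 and h_2·σ_2 + 2h_2·σ_3 = 6(S'(5) - Δ_2) = -32.
Solving: σ_0 = 874/29, σ_1 = -704/29, σ_2 = 376/29, σ_3 = -1028/87.
On [1, 2], S(x) = 3 + 27/29·(x - 1) - 352/29·(x - 1)² + 180/29·(x - 1)³.
With (x - 1) = 1/4: S(5/4) = 1193/464.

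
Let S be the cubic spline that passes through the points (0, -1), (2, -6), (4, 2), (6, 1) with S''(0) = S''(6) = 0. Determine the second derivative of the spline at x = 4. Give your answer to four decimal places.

With m_i denoting the second derivative at x_i, h_i = 2, 2, 2, and Δ_i = (y_(i+1) − y_i)/h_i = -5/2, 4, -1/2:
  2·m_0 + 8·m_1 + 2·m_2 = 6(Δ_1 - Δ_0) = 39
  2·m_1 + 8·m_2 + 2·m_3 = 6(Δ_2 - Δ_1) = -27
Natural end conditions: m_0 = m_3 = 0.
Hence m_0 = 0, m_1 = 61/10, m_2 = -49/10, m_3 = 0.

-4.9000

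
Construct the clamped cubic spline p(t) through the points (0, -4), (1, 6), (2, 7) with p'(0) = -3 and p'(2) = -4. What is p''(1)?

-26

Let m_i = p''(x_i). Step sizes h_i = 1, 1; slopes of the chords Δ_i = (y_(i+1) - y_i)/h_i = 10, 1.
  1·m_0 + 4·m_1 + 1·m_2 = 6(Δ_1 - Δ_0) = -54
Clamped end conditions give two more equations: 2h_0·m_0 + h_0·m_1 = 6(Δ_0 - p'(0)) = 78 and h_1·m_1 + 2h_1·m_2 = 6(p'(2) - Δ_1) = -30.
Solving the tridiagonal system: m_0 = 52, m_1 = -26, m_2 = -2.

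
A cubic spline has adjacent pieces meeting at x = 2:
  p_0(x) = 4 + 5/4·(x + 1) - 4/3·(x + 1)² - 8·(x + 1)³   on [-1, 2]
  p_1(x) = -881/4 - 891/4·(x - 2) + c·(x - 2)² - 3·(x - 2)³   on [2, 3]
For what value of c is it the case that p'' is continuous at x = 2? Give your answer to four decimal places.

p_0''(x) = -8/3 - 48·(x + 1), so p_0''(2) = -440/3. On the right, p_1''(2) = 2c, so c = -220/3.

-73.3333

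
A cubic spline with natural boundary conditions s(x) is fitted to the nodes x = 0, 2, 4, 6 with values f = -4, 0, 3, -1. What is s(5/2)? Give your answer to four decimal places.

With σ_i denoting the second derivative at x_i, h_i = 2, 2, 2, and Δ_i = (y_(i+1) − y_i)/h_i = 2, 3/2, -2:
  2·σ_0 + 8·σ_1 + 2·σ_2 = 6(Δ_1 - Δ_0) = -3
  2·σ_1 + 8·σ_2 + 2·σ_3 = 6(Δ_2 - Δ_1) = -21
Natural end conditions: σ_0 = σ_3 = 0.
Solving the tridiagonal system: σ_0 = 0, σ_1 = 3/10, σ_2 = -27/10, σ_3 = 0.
On [2, 4], s(x) = 0 + 11/5·(x - 2) + 3/20·(x - 2)² - 1/4·(x - 2)³.
With (x - 2) = 1/2: s(5/2) = 177/160.

1.1063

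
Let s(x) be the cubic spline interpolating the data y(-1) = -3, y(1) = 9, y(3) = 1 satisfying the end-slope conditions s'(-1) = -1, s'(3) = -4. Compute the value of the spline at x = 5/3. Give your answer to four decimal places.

Write M_i for s''(x_i). With h_i = 2, 2 and divided differences Δ_i = 6, -4, the continuity of s' gives the tridiagonal system
  2·M_0 + 8·M_1 + 2·M_2 = 6(Δ_1 - Δ_0) = -60
Clamped end conditions give two more equations: 2h_0·M_0 + h_0·M_1 = 6(Δ_0 - s'(-1)) = 42 and h_1·M_1 + 2h_1·M_2 = 6(s'(3) - Δ_1) = 0.
Forward elimination and back-substitution give M_0 = 69/4, M_1 = -27/2, M_2 = 27/4.
On [1, 3], s(x) = 9 + 11/4·(x - 1) - 27/4·(x - 1)² + 27/16·(x - 1)³.
With (x - 1) = 2/3: s(5/3) = 25/3.

8.3333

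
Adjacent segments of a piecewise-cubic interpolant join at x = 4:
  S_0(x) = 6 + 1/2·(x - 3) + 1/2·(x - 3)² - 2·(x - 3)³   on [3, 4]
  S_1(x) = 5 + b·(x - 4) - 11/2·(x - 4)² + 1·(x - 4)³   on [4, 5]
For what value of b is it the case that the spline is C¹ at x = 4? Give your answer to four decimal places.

-4.5000

S_0'(x) = 1/2 + 1·(x - 3) - 6·(x - 3)², so S_0'(4) = -9/2. On the right, S_1'(4) = b, so b = -9/2.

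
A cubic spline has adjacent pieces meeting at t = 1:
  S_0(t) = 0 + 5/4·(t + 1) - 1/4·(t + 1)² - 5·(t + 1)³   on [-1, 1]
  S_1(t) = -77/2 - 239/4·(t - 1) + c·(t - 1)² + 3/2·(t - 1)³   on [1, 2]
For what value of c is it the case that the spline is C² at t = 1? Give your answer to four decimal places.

-30.2500

S_0''(t) = -1/2 - 30·(t + 1), so S_0''(1) = -121/2. On the right, S_1''(1) = 2c, so c = -121/4.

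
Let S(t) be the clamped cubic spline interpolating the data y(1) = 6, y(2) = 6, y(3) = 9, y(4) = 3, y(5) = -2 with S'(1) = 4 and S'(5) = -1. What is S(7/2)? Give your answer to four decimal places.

Put σ_i = S'' at the i-th knot. Here h = (1, 1, 1, 1) and Δ = (0, 3, -6, -5), so the interior equations h_(i-1)·σ_(i-1) + 2(h_(i-1)+h_i)·σ_i + h_i·σ_(i+1) = 6(Δ_i − Δ_(i-1)) read
  1·σ_0 + 4·σ_1 + 1·σ_2 = 6(Δ_1 - Δ_0) = 18
  1·σ_1 + 4·σ_2 + 1·σ_3 = 6(Δ_2 - Δ_1) = -54
  1·σ_2 + 4·σ_3 + 1·σ_4 = 6(Δ_3 - Δ_2) = 6
Clamped end conditions give two more equations: 2h_0·σ_0 + h_0·σ_1 = 6(Δ_0 - S'(1)) = -24 and h_3·σ_3 + 2h_3·σ_4 = 6(S'(5) - Δ_3) = 24.
Forward elimination and back-substitution give σ_0 = -527/28, σ_1 = 191/14, σ_2 = -71/4, σ_3 = 47/14, σ_4 = 289/28.
On [3, 4], S(t) = 9 - 9/14·(t - 3) - 71/8·(t - 3)² + 197/56·(t - 3)³.
With (t - 3) = 1/2: S(7/2) = 3091/448.

6.8996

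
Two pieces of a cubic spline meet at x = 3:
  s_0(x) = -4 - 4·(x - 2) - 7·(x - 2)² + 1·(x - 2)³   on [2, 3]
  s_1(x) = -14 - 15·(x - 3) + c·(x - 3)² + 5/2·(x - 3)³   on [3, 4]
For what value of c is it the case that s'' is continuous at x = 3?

-4

s_0''(x) = -14 + 6·(x - 2), so s_0''(3) = -8. On the right, s_1''(3) = 2c, so c = -4.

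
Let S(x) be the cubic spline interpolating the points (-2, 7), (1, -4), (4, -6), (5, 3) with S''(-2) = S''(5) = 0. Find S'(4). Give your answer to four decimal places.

With m_i denoting the second derivative at x_i, h_i = 3, 3, 1, and Δ_i = (y_(i+1) − y_i)/h_i = -11/3, -2/3, 9:
  3·m_0 + 12·m_1 + 3·m_2 = 6(Δ_1 - Δ_0) = 18
  3·m_1 + 8·m_2 + 1·m_3 = 6(Δ_2 - Δ_1) = 58
Natural end conditions: m_0 = m_3 = 0.
Hence m_0 = 0, m_1 = -10/29, m_2 = 214/29, m_3 = 0.
On [4, 5], S'(x) = b_2 + 2c_2·(x - 4) + 3d_2·(x - 4)² with b_2 = Δ_2 - h_2(2m_2 + m_3)/6 = 569/87, c_2 = m_2/2 = 107/29, d_2 = (m_3 - m_2)/(6h_2) = -107/87. So S'(4) = 569/87.

6.5402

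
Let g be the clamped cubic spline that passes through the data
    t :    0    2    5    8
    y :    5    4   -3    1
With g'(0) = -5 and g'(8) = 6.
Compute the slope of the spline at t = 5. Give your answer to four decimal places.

Write M_i for g''(x_i). With h_i = 2, 3, 3 and divided differences Δ_i = -1/2, -7/3, 4/3, the continuity of g' gives the tridiagonal system
  2·M_0 + 10·M_1 + 3·M_2 = 6(Δ_1 - Δ_0) = -11
  3·M_1 + 12·M_2 + 3·M_3 = 6(Δ_2 - Δ_1) = 22
Clamped end conditions give two more equations: 2h_0·M_0 + h_0·M_1 = 6(Δ_0 - g'(0)) = 27 and h_2·M_2 + 2h_2·M_3 = 6(g'(8) - Δ_2) = 28.
Solving: M_0 = 319/38, M_1 = -125/38, M_2 = 97/57, M_3 = 145/38.
On [5, 8], g'(t) = b_2 + 2c_2·(t - 5) + 3d_2·(t - 5)² with b_2 = Δ_2 - h_2(2M_2 + M_3)/6 = -173/76, c_2 = M_2/2 = 97/114, d_2 = (M_3 - M_2)/(6h_2) = 241/2052. So g'(5) = -173/76.

-2.2763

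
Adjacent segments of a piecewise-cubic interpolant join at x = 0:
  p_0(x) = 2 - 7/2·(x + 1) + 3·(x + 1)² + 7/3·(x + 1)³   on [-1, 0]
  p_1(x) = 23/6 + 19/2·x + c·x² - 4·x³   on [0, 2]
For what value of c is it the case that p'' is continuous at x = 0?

p_0''(x) = 6 + 14·(x + 1), so p_0''(0) = 20. On the right, p_1''(0) = 2c, so c = 10.

10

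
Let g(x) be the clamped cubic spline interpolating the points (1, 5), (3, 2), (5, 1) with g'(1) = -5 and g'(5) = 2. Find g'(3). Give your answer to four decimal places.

-0.7500

Let M_i = g''(x_i). Step sizes h_i = 2, 2; slopes of the chords Δ_i = (y_(i+1) - y_i)/h_i = -3/2, -1/2.
  2·M_0 + 8·M_1 + 2·M_2 = 6(Δ_1 - Δ_0) = 6
Clamped end conditions give two more equations: 2h_0·M_0 + h_0·M_1 = 6(Δ_0 - g'(1)) = 21 and h_1·M_1 + 2h_1·M_2 = 6(g'(5) - Δ_1) = 15.
Solving: M_0 = 25/4, M_1 = -2, M_2 = 19/4.
On [3, 5], g'(x) = b_1 + 2c_1·(x - 3) + 3d_1·(x - 3)² with b_1 = Δ_1 - h_1(2M_1 + M_2)/6 = -3/4, c_1 = M_1/2 = -1, d_1 = (M_2 - M_1)/(6h_1) = 9/16. So g'(3) = -3/4.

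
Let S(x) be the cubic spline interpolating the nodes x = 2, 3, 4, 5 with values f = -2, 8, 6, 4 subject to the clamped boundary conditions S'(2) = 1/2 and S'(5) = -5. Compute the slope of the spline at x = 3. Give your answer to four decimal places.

6.7333

With m_i denoting the second derivative at x_i, h_i = 1, 1, 1, and Δ_i = (y_(i+1) − y_i)/h_i = 10, -2, -2:
  1·m_0 + 4·m_1 + 1·m_2 = 6(Δ_1 - Δ_0) = -72
  1·m_1 + 4·m_2 + 1·m_3 = 6(Δ_2 - Δ_1) = 0
Clamped end conditions give two more equations: 2h_0·m_0 + h_0·m_1 = 6(Δ_0 - S'(2)) = 57 and h_2·m_2 + 2h_2·m_3 = 6(S'(5) - Δ_2) = -18.
Forward elimination and back-substitution give m_0 = 668/15, m_1 = -481/15, m_2 = 176/15, m_3 = -223/15.
On [3, 4], S'(x) = b_1 + 2c_1·(x - 3) + 3d_1·(x - 3)² with b_1 = Δ_1 - h_1(2m_1 + m_2)/6 = 101/15, c_1 = m_1/2 = -481/30, d_1 = (m_2 - m_1)/(6h_1) = 73/10. So S'(3) = 101/15.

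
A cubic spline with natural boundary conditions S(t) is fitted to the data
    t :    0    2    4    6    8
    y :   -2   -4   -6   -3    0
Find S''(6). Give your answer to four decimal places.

Let M_i = S''(x_i). Step sizes h_i = 2, 2, 2, 2; slopes of the chords Δ_i = (y_(i+1) - y_i)/h_i = -1, -1, 3/2, 3/2.
  2·M_0 + 8·M_1 + 2·M_2 = 6(Δ_1 - Δ_0) = 0
  2·M_1 + 8·M_2 + 2·M_3 = 6(Δ_2 - Δ_1) = 15
  2·M_2 + 8·M_3 + 2·M_4 = 6(Δ_3 - Δ_2) = 0
Natural end conditions: M_0 = M_4 = 0.
Forward elimination and back-substitution give M_0 = 0, M_1 = -15/28, M_2 = 15/7, M_3 = -15/28, M_4 = 0.

-0.5357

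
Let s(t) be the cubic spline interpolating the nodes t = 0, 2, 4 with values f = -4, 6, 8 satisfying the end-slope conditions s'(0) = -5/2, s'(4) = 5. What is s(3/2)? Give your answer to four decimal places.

With σ_i denoting the second derivative at x_i, h_i = 2, 2, and Δ_i = (y_(i+1) − y_i)/h_i = 5, 1:
  2·σ_0 + 8·σ_1 + 2·σ_2 = 6(Δ_1 - Δ_0) = -24
Clamped end conditions give two more equations: 2h_0·σ_0 + h_0·σ_1 = 6(Δ_0 - s'(0)) = 45 and h_1·σ_1 + 2h_1·σ_2 = 6(s'(4) - Δ_1) = 24.
Forward elimination and back-substitution give σ_0 = 129/8, σ_1 = -39/4, σ_2 = 87/8.
On [0, 2], s(t) = -4 - 5/2·t + 129/16·t² - 69/32·t³.
With t = 3/2: s(3/2) = 797/256.

3.1133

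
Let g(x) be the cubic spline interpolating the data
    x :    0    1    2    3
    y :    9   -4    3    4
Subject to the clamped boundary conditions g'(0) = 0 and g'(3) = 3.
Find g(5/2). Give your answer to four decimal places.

3.9750

Put σ_i = g'' at the i-th knot. Here h = (1, 1, 1) and Δ = (-13, 7, 1), so the interior equations h_(i-1)·σ_(i-1) + 2(h_(i-1)+h_i)·σ_i + h_i·σ_(i+1) = 6(Δ_i − Δ_(i-1)) read
  1·σ_0 + 4·σ_1 + 1·σ_2 = 6(Δ_1 - Δ_0) = 120
  1·σ_1 + 4·σ_2 + 1·σ_3 = 6(Δ_2 - Δ_1) = -36
Clamped end conditions give two more equations: 2h_0·σ_0 + h_0·σ_1 = 6(Δ_0 - g'(0)) = -78 and h_2·σ_2 + 2h_2·σ_3 = 6(g'(3) - Δ_2) = 12.
Hence σ_0 = -328/5, σ_1 = 266/5, σ_2 = -136/5, σ_3 = 98/5.
On [2, 3], g(x) = 3 + 34/5·(x - 2) - 68/5·(x - 2)² + 39/5·(x - 2)³.
With (x - 2) = 1/2: g(5/2) = 159/40.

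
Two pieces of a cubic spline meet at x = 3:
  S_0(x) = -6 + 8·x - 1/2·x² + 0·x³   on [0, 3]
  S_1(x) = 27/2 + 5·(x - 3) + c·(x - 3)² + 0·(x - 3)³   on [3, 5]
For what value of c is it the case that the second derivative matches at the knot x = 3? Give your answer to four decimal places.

-0.5000

S_0''(x) = -1 + 0·x, so S_0''(3) = -1. On the right, S_1''(3) = 2c, so c = -1/2.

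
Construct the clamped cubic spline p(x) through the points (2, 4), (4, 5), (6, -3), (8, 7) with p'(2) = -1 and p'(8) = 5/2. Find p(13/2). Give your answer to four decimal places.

-1.4563

Put M_i = p'' at the i-th knot. Here h = (2, 2, 2) and Δ = (1/2, -4, 5), so the interior equations h_(i-1)·M_(i-1) + 2(h_(i-1)+h_i)·M_i + h_i·M_(i+1) = 6(Δ_i − Δ_(i-1)) read
  2·M_0 + 8·M_1 + 2·M_2 = 6(Δ_1 - Δ_0) = -27
  2·M_1 + 8·M_2 + 2·M_3 = 6(Δ_2 - Δ_1) = 54
Clamped end conditions give two more equations: 2h_0·M_0 + h_0·M_1 = 6(Δ_0 - p'(2)) = 9 and h_2·M_2 + 2h_2·M_3 = 6(p'(8) - Δ_2) = -15.
Forward elimination and back-substitution give M_0 = 91/15, M_1 = -229/30, M_2 = 329/30, M_3 = -277/30.
On [6, 8], p(x) = -3 + 23/30·(x - 6) + 329/60·(x - 6)² - 101/60·(x - 6)³.
With (x - 6) = 1/2: p(13/2) = -233/160.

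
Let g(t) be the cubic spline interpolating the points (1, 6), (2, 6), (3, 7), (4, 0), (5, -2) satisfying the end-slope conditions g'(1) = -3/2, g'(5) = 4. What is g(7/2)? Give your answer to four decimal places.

3.9609

Let m_i = g''(x_i). Step sizes h_i = 1, 1, 1, 1; slopes of the chords Δ_i = (y_(i+1) - y_i)/h_i = 0, 1, -7, -2.
  1·m_0 + 4·m_1 + 1·m_2 = 6(Δ_1 - Δ_0) = 6
  1·m_1 + 4·m_2 + 1·m_3 = 6(Δ_2 - Δ_1) = -48
  1·m_2 + 4·m_3 + 1·m_4 = 6(Δ_3 - Δ_2) = 30
Clamped end conditions give two more equations: 2h_0·m_0 + h_0·m_1 = 6(Δ_0 - g'(1)) = 9 and h_3·m_3 + 2h_3·m_4 = 6(g'(5) - Δ_3) = 36.
Forward elimination and back-substitution give m_0 = 17/8, m_1 = 19/4, m_2 = -121/8, m_3 = 31/4, m_4 = 113/8.
On [3, 4], g(t) = 7 - 13/4·(t - 3) - 121/16·(t - 3)² + 61/16·(t - 3)³.
With (t - 3) = 1/2: g(7/2) = 507/128.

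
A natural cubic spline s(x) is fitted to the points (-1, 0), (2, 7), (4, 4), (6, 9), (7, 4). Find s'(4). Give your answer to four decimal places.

Write σ_i for s''(x_i). With h_i = 3, 2, 2, 1 and divided differences Δ_i = 7/3, -3/2, 5/2, -5, the continuity of s' gives the tridiagonal system
  3·σ_0 + 10·σ_1 + 2·σ_2 = 6(Δ_1 - Δ_0) = -23
  2·σ_1 + 8·σ_2 + 2·σ_3 = 6(Δ_2 - Δ_1) = 24
  2·σ_2 + 6·σ_3 + 1·σ_4 = 6(Δ_3 - Δ_2) = -45
Natural end conditions: σ_0 = σ_4 = 0.
Forward elimination and back-substitution give σ_0 = 0, σ_1 = -185/52, σ_2 = 327/52, σ_3 = -499/52, σ_4 = 0.
On [4, 6], s'(x) = b_2 + 2c_2·(x - 4) + 3d_2·(x - 4)² with b_2 = Δ_2 - h_2(2σ_2 + σ_3)/6 = 235/156, c_2 = σ_2/2 = 327/104, d_2 = (σ_3 - σ_2)/(6h_2) = -413/312. So s'(4) = 235/156.

1.5064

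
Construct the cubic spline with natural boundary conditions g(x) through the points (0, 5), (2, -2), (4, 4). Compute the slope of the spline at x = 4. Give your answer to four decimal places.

4.6250

With σ_i denoting the second derivative at x_i, h_i = 2, 2, and Δ_i = (y_(i+1) − y_i)/h_i = -7/2, 3:
  2·σ_0 + 8·σ_1 + 2·σ_2 = 6(Δ_1 - Δ_0) = 39
Natural end conditions: σ_0 = σ_2 = 0.
Solving the tridiagonal system: σ_0 = 0, σ_1 = 39/8, σ_2 = 0.
On [2, 4], g'(x) = b_1 + 2c_1·(x - 2) + 3d_1·(x - 2)² with b_1 = Δ_1 - h_1(2σ_1 + σ_2)/6 = -1/4, c_1 = σ_1/2 = 39/16, d_1 = (σ_2 - σ_1)/(6h_1) = -13/32. So g'(4) = 37/8.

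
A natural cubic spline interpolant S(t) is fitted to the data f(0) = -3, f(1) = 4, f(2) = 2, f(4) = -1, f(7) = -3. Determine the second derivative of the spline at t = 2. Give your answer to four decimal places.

2.8972

With σ_i denoting the second derivative at x_i, h_i = 1, 1, 2, 3, and Δ_i = (y_(i+1) − y_i)/h_i = 7, -2, -3/2, -2/3:
  1·σ_0 + 4·σ_1 + 1·σ_2 = 6(Δ_1 - Δ_0) = -54
  1·σ_1 + 6·σ_2 + 2·σ_3 = 6(Δ_2 - Δ_1) = 3
  2·σ_2 + 10·σ_3 + 3·σ_4 = 6(Δ_3 - Δ_2) = 5
Natural end conditions: σ_0 = σ_4 = 0.
Hence σ_0 = 0, σ_1 = -1522/107, σ_2 = 310/107, σ_3 = -17/214, σ_4 = 0.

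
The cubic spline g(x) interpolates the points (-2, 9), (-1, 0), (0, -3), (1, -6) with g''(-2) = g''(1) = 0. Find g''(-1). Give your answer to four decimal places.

With σ_i denoting the second derivative at x_i, h_i = 1, 1, 1, and Δ_i = (y_(i+1) − y_i)/h_i = -9, -3, -3:
  1·σ_0 + 4·σ_1 + 1·σ_2 = 6(Δ_1 - Δ_0) = 36
  1·σ_1 + 4·σ_2 + 1·σ_3 = 6(Δ_2 - Δ_1) = 0
Natural end conditions: σ_0 = σ_3 = 0.
Solving: σ_0 = 0, σ_1 = 48/5, σ_2 = -12/5, σ_3 = 0.

9.6000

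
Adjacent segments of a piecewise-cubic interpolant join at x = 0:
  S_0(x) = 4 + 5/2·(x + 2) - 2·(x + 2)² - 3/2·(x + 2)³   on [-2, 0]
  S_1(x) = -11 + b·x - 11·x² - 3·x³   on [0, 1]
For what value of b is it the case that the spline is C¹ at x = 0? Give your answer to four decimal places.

S_0'(x) = 5/2 - 4·(x + 2) - 9/2·(x + 2)², so S_0'(0) = -47/2. On the right, S_1'(0) = b, so b = -47/2.

-23.5000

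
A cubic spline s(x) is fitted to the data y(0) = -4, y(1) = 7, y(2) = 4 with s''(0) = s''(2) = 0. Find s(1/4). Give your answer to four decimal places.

With σ_i denoting the second derivative at x_i, h_i = 1, 1, and Δ_i = (y_(i+1) − y_i)/h_i = 11, -3:
  1·σ_0 + 4·σ_1 + 1·σ_2 = 6(Δ_1 - Δ_0) = -84
Natural end conditions: σ_0 = σ_2 = 0.
Solving: σ_0 = 0, σ_1 = -21, σ_2 = 0.
On [0, 1], s(x) = -4 + 29/2·x + 0·x² - 7/2·x³.
With x = 1/4: s(1/4) = -55/128.

-0.4297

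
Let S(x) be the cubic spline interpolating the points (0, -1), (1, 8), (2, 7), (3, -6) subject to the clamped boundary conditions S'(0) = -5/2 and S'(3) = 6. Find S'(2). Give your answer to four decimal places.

-14.5667

Let m_i = S''(x_i). Step sizes h_i = 1, 1, 1; slopes of the chords Δ_i = (y_(i+1) - y_i)/h_i = 9, -1, -13.
  1·m_0 + 4·m_1 + 1·m_2 = 6(Δ_1 - Δ_0) = -60
  1·m_1 + 4·m_2 + 1·m_3 = 6(Δ_2 - Δ_1) = -72
Clamped end conditions give two more equations: 2h_0·m_0 + h_0·m_1 = 6(Δ_0 - S'(0)) = 69 and h_2·m_2 + 2h_2·m_3 = 6(S'(3) - Δ_2) = 114.
Solving the tridiagonal system: m_0 = 652/15, m_1 = -269/15, m_2 = -476/15, m_3 = 1093/15.
On [2, 3], S'(x) = b_2 + 2c_2·(x - 2) + 3d_2·(x - 2)² with b_2 = Δ_2 - h_2(2m_2 + m_3)/6 = -437/30, c_2 = m_2/2 = -238/15, d_2 = (m_3 - m_2)/(6h_2) = 523/30. So S'(2) = -437/30.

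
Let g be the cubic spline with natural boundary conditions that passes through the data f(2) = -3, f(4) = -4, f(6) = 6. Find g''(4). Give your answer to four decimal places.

Put M_i = g'' at the i-th knot. Here h = (2, 2) and Δ = (-1/2, 5), so the interior equations h_(i-1)·M_(i-1) + 2(h_(i-1)+h_i)·M_i + h_i·M_(i+1) = 6(Δ_i − Δ_(i-1)) read
  2·M_0 + 8·M_1 + 2·M_2 = 6(Δ_1 - Δ_0) = 33
Natural end conditions: M_0 = M_2 = 0.
Solving: M_0 = 0, M_1 = 33/8, M_2 = 0.

4.1250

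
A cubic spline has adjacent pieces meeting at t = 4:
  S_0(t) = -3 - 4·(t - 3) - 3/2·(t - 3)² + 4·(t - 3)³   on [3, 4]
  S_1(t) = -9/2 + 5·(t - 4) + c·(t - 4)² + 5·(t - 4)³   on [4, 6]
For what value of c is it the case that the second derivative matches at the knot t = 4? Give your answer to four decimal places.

10.5000

S_0''(t) = -3 + 24·(t - 3), so S_0''(4) = 21. On the right, S_1''(4) = 2c, so c = 21/2.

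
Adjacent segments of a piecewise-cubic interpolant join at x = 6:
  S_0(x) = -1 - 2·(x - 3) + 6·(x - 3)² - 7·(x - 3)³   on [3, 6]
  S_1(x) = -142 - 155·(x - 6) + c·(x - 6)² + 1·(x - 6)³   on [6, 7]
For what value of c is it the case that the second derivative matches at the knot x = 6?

S_0''(x) = 12 - 42·(x - 3), so S_0''(6) = -114. On the right, S_1''(6) = 2c, so c = -57.

-57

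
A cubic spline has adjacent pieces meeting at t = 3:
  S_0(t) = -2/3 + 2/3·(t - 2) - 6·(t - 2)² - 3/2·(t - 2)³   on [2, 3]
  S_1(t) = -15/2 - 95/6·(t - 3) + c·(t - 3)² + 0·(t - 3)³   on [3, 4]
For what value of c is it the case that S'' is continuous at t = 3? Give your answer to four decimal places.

S_0''(t) = -12 - 9·(t - 2), so S_0''(3) = -21. On the right, S_1''(3) = 2c, so c = -21/2.

-10.5000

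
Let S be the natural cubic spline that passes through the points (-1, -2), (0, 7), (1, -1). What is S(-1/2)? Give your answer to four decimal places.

Put m_i = S'' at the i-th knot. Here h = (1, 1) and Δ = (9, -8), so the interior equations h_(i-1)·m_(i-1) + 2(h_(i-1)+h_i)·m_i + h_i·m_(i+1) = 6(Δ_i − Δ_(i-1)) read
  1·m_0 + 4·m_1 + 1·m_2 = 6(Δ_1 - Δ_0) = -102
Natural end conditions: m_0 = m_2 = 0.
Solving the tridiagonal system: m_0 = 0, m_1 = -51/2, m_2 = 0.
On [-1, 0], S(x) = -2 + 53/4·(x + 1) + 0·(x + 1)² - 17/4·(x + 1)³.
With (x + 1) = 1/2: S(-1/2) = 131/32.

4.0938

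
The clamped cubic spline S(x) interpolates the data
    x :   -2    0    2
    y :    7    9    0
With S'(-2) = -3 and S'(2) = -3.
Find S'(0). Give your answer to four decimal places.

-1.1250

With M_i denoting the second derivative at x_i, h_i = 2, 2, and Δ_i = (y_(i+1) − y_i)/h_i = 1, -9/2:
  2·M_0 + 8·M_1 + 2·M_2 = 6(Δ_1 - Δ_0) = -33
Clamped end conditions give two more equations: 2h_0·M_0 + h_0·M_1 = 6(Δ_0 - S'(-2)) = 24 and h_1·M_1 + 2h_1·M_2 = 6(S'(2) - Δ_1) = 9.
Forward elimination and back-substitution give M_0 = 81/8, M_1 = -33/4, M_2 = 51/8.
On [0, 2], S'(x) = b_1 + 2c_1·x + 3d_1·x² with b_1 = Δ_1 - h_1(2M_1 + M_2)/6 = -9/8, c_1 = M_1/2 = -33/8, d_1 = (M_2 - M_1)/(6h_1) = 39/32. So S'(0) = -9/8.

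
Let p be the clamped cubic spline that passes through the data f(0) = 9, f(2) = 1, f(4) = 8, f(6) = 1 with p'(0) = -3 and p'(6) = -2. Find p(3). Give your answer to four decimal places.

Write M_i for p''(x_i). With h_i = 2, 2, 2 and divided differences Δ_i = -4, 7/2, -7/2, the continuity of p' gives the tridiagonal system
  2·M_0 + 8·M_1 + 2·M_2 = 6(Δ_1 - Δ_0) = 45
  2·M_1 + 8·M_2 + 2·M_3 = 6(Δ_2 - Δ_1) = -42
Clamped end conditions give two more equations: 2h_0·M_0 + h_0·M_1 = 6(Δ_0 - p'(0)) = -6 and h_2·M_2 + 2h_2·M_3 = 6(p'(6) - Δ_2) = 9.
Solving: M_0 = -94/15, M_1 = 143/15, M_2 = -281/30, M_3 = 104/15.
On [2, 4], p(t) = 1 + 4/15·(t - 2) + 143/30·(t - 2)² - 63/40·(t - 2)³.
With (t - 2) = 1: p(3) = 107/24.

4.4583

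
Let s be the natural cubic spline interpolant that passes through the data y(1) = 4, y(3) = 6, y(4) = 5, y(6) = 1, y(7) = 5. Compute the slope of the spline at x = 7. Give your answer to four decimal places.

With M_i denoting the second derivative at x_i, h_i = 2, 1, 2, 1, and Δ_i = (y_(i+1) − y_i)/h_i = 1, -1, -2, 4:
  2·M_0 + 6·M_1 + 1·M_2 = 6(Δ_1 - Δ_0) = -12
  1·M_1 + 6·M_2 + 2·M_3 = 6(Δ_2 - Δ_1) = -6
  2·M_2 + 6·M_3 + 1·M_4 = 6(Δ_3 - Δ_2) = 36
Natural end conditions: M_0 = M_4 = 0.
Solving: M_0 = 0, M_1 = -46/31, M_2 = -96/31, M_3 = 218/31, M_4 = 0.
On [6, 7], s'(x) = b_3 + 2c_3·(x - 6) + 3d_3·(x - 6)² with b_3 = Δ_3 - h_3(2M_3 + M_4)/6 = 154/93, c_3 = M_3/2 = 109/31, d_3 = (M_4 - M_3)/(6h_3) = -109/93. So s'(7) = 481/93.

5.1720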